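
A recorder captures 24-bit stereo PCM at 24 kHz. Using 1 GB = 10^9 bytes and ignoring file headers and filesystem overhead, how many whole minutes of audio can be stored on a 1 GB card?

Uncompressed byte rate = 24,000 × 3 × 2 = 144,000 bytes/s.
Capacity = 1 × 1,000,000,000 = 1,000,000,000 bytes.
1,000,000,000 / 144,000 ≈ 6944.44 s → 115 minutes.

115 minutes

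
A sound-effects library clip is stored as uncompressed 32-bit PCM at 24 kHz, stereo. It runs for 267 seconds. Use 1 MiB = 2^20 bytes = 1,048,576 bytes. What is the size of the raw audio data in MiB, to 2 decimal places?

48.89 MiB

Bytes = 24,000 samples/s × 267 s × 4 bytes/sample × 2 ch = 51,264,000 bytes.
51,264,000 / 1,048,576 = 48.89 MiB.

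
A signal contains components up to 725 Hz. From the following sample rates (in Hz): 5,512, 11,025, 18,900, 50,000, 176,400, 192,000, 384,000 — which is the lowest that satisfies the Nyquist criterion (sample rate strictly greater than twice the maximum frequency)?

Need sample rate > 2 × 725 = 1,450 Hz.
Lowest listed rate above 1,450 Hz is 5,512 Hz.

5,512 Hz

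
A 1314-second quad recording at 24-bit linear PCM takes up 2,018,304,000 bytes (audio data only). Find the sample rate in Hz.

128,000 Hz

Bytes = sample_rate × seconds × bytes_per_sample × channels.
sample_rate = 2,018,304,000 / (1,314 × 3 × 4) = 2,018,304,000 / 15,768 = 128,000 Hz.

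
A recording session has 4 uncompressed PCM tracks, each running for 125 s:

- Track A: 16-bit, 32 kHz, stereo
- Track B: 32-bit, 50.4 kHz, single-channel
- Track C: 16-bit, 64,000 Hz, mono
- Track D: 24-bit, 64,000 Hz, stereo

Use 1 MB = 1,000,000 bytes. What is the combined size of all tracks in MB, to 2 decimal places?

Track A: 32,000 × 125 × 2 × 2 = 16,000,000 bytes.
Track B: 50,400 × 125 × 4 × 1 = 25,200,000 bytes.
Track C: 64,000 × 125 × 2 × 1 = 16,000,000 bytes.
Track D: 64,000 × 125 × 3 × 2 = 48,000,000 bytes.
Total = 105,200,000 bytes = 105.20 MB.

105.20 MB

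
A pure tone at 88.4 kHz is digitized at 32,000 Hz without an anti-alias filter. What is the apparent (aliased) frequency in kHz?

7.6 kHz

Nyquist = 32,000/2 = 16,000 Hz; 88,400 Hz exceeds it.
Alias = |88,400 − 3×32,000| = |88,400 − 96,000| = 7,600 Hz = 7.6 kHz.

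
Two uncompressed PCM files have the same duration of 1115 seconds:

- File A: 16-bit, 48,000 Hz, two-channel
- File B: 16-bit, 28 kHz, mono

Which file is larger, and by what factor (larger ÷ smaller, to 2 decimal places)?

File A: 48,000 × 2 × 2 = 192,000 bytes/s.
File B: 28,000 × 2 × 1 = 56,000 bytes/s.
File A is larger; ratio = 214,080,000 / 62,440,000 = 3.43.

File A, by a factor of 3.43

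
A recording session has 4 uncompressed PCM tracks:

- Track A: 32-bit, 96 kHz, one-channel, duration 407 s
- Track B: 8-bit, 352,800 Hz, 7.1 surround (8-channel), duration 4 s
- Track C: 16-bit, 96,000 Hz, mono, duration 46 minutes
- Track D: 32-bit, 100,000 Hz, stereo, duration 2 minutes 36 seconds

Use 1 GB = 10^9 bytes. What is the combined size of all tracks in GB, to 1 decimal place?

Track A: 96,000 × 407 × 4 × 1 = 156,288,000 bytes.
Track B: 352,800 × 4 × 1 × 8 = 11,289,600 bytes.
Track C: 46 minutes = 2,760 s; 96,000 × 2,760 × 2 × 1 = 529,920,000 bytes.
Track D: 2 minutes 36 seconds = 156 s; 100,000 × 156 × 4 × 2 = 124,800,000 bytes.
Total = 822,297,600 bytes = 0.8 GB.

0.8 GB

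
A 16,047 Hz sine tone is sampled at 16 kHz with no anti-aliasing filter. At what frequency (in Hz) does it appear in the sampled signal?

47 Hz

Nyquist = 16,000/2 = 8,000 Hz; 16,047 Hz exceeds it.
Alias = |16,047 − 1×16,000| = |16,047 − 16,000| = 47 Hz.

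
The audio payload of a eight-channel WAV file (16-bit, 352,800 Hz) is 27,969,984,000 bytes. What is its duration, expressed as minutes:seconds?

82:35

Byte rate = 352,800 × 2 × 8 = 5,644,800 bytes/s.
Duration = 27,969,984,000 / 5,644,800 = 4,955 s.
4,955 s = 82:35.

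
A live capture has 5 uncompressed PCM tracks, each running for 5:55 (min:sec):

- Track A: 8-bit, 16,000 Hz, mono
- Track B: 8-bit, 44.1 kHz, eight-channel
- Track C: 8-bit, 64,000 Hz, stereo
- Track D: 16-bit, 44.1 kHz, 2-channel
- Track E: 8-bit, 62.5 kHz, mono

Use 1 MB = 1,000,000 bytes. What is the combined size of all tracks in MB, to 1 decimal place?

5:55 (min:sec) = 355 s.
Track A: 16,000 × 355 × 1 × 1 = 5,680,000 bytes.
Track B: 44,100 × 355 × 1 × 8 = 125,244,000 bytes.
Track C: 64,000 × 355 × 1 × 2 = 45,440,000 bytes.
Track D: 44,100 × 355 × 2 × 2 = 62,622,000 bytes.
Track E: 62,500 × 355 × 1 × 1 = 22,187,500 bytes.
Total = 261,173,500 bytes = 261.2 MB.

261.2 MB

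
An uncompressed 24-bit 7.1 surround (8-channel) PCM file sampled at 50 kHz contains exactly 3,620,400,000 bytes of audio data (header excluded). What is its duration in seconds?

3,017 seconds

Byte rate = 50,000 × 3 × 8 = 1,200,000 bytes/s.
Duration = 3,620,400,000 / 1,200,000 = 3,017 s.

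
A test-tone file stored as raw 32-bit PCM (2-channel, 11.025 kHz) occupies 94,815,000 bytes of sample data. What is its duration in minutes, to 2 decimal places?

17.92 minutes

Byte rate = 11,025 × 4 × 2 = 88,200 bytes/s.
Duration = 94,815,000 / 88,200 = 1,075 s.
1,075 s / 60 = 17.92 minutes.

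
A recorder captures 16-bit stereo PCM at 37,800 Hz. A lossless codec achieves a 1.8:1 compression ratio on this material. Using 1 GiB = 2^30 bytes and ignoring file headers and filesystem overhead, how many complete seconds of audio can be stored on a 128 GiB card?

1,636,178 seconds

Uncompressed byte rate = 37,800 × 2 × 2 = 151,200 bytes/s.
After 1.8:1 compression, effective rate ≈ 84000 bytes/s.
Capacity = 128 × 1,073,741,824 = 137,438,953,472 bytes.
137,438,953,472 / effective rate ≈ 1636178.02 s → 1,636,178 seconds.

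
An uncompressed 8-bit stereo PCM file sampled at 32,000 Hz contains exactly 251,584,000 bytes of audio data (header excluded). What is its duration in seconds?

Byte rate = 32,000 × 1 × 2 = 64,000 bytes/s.
Duration = 251,584,000 / 64,000 = 3,931 s.

3,931 seconds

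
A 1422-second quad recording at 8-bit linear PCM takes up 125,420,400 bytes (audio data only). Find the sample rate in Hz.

Bytes = sample_rate × seconds × bytes_per_sample × channels.
sample_rate = 125,420,400 / (1,422 × 1 × 4) = 125,420,400 / 5,688 = 22,050 Hz.

22,050 Hz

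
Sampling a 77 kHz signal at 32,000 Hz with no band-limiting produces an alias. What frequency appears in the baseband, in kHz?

13 kHz

Nyquist = 32,000/2 = 16,000 Hz; 77,000 Hz exceeds it.
Alias = |77,000 − 2×32,000| = |77,000 − 64,000| = 13,000 Hz = 13 kHz.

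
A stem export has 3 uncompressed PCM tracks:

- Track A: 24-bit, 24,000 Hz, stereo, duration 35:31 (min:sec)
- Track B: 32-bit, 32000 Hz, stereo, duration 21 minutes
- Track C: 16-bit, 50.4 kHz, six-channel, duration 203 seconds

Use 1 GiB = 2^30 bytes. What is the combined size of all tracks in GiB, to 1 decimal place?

Track A: 35:31 (min:sec) = 2,131 s; 24,000 × 2,131 × 3 × 2 = 306,864,000 bytes.
Track B: 21 minutes = 1,260 s; 32,000 × 1,260 × 4 × 2 = 322,560,000 bytes.
Track C: 50,400 × 203 × 2 × 6 = 122,774,400 bytes.
Total = 752,198,400 bytes = 0.7 GiB.

0.7 GiB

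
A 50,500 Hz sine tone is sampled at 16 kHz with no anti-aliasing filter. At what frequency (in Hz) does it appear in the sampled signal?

Nyquist = 16,000/2 = 8,000 Hz; 50,500 Hz exceeds it.
Alias = |50,500 − 3×16,000| = |50,500 − 48,000| = 2,500 Hz.

2,500 Hz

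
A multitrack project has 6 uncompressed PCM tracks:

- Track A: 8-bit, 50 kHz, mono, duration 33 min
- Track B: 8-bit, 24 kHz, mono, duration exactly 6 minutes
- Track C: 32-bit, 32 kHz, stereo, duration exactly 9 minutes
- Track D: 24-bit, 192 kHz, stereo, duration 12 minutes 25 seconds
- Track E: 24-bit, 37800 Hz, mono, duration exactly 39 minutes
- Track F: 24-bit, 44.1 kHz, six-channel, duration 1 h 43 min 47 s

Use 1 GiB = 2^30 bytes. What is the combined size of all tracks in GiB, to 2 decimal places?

Track A: 33 min = 1,980 s; 50,000 × 1,980 × 1 × 1 = 99,000,000 bytes.
Track B: exactly 6 minutes = 360 s; 24,000 × 360 × 1 × 1 = 8,640,000 bytes.
Track C: exactly 9 minutes = 540 s; 32,000 × 540 × 4 × 2 = 138,240,000 bytes.
Track D: 12 minutes 25 seconds = 745 s; 192,000 × 745 × 3 × 2 = 858,240,000 bytes.
Track E: exactly 39 minutes = 2,340 s; 37,800 × 2,340 × 3 × 1 = 265,356,000 bytes.
Track F: 1 h 43 min 47 s = 6,227 s; 44,100 × 6,227 × 3 × 6 = 4,942,992,600 bytes.
Total = 6,312,468,600 bytes = 5.88 GiB.

5.88 GiB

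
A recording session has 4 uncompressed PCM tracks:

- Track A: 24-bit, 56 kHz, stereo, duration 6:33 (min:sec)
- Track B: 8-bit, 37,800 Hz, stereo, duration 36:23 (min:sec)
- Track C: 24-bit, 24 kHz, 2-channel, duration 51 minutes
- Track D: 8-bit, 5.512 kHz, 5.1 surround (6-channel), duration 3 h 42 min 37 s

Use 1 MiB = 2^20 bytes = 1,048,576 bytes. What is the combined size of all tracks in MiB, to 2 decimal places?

1124.83 MiB

Track A: 6:33 (min:sec) = 393 s; 56,000 × 393 × 3 × 2 = 132,048,000 bytes.
Track B: 36:23 (min:sec) = 2,183 s; 37,800 × 2,183 × 1 × 2 = 165,034,800 bytes.
Track C: 51 minutes = 3,060 s; 24,000 × 3,060 × 3 × 2 = 440,640,000 bytes.
Track D: 3 h 42 min 37 s = 13,357 s; 5,512 × 13,357 × 1 × 6 = 441,742,704 bytes.
Total = 1,179,465,504 bytes = 1124.83 MiB.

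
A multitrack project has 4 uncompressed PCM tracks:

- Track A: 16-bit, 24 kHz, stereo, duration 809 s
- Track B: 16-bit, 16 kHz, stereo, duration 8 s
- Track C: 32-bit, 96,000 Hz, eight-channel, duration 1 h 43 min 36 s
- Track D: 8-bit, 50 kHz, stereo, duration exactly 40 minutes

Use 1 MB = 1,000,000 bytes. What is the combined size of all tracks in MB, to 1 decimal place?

Track A: 24,000 × 809 × 2 × 2 = 77,664,000 bytes.
Track B: 16,000 × 8 × 2 × 2 = 512,000 bytes.
Track C: 1 h 43 min 36 s = 6,216 s; 96,000 × 6,216 × 4 × 8 = 19,095,552,000 bytes.
Track D: exactly 40 minutes = 2,400 s; 50,000 × 2,400 × 1 × 2 = 240,000,000 bytes.
Total = 19,413,728,000 bytes = 19413.7 MB.

19413.7 MB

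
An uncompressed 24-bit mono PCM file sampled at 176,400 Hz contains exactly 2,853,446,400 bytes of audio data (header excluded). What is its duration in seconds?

5,392 seconds

Byte rate = 176,400 × 3 × 1 = 529,200 bytes/s.
Duration = 2,853,446,400 / 529,200 = 5,392 s.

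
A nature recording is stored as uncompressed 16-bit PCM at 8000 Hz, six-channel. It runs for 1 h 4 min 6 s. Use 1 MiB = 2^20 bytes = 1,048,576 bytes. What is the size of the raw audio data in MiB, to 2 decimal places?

Duration = 1 h 4 min 6 s = 3,846 s.
Bytes = 8,000 samples/s × 3,846 s × 2 bytes/sample × 6 ch = 369,216,000 bytes.
369,216,000 / 1,048,576 = 352.11 MiB.

352.11 MiB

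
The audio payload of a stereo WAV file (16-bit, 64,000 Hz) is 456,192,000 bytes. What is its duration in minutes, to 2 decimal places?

Byte rate = 64,000 × 2 × 2 = 256,000 bytes/s.
Duration = 456,192,000 / 256,000 = 1,782 s.
1,782 s / 60 = 29.70 minutes.

29.70 minutes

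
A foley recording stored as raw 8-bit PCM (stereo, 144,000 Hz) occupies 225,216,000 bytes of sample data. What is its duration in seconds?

782 seconds

Byte rate = 144,000 × 1 × 2 = 288,000 bytes/s.
Duration = 225,216,000 / 288,000 = 782 s.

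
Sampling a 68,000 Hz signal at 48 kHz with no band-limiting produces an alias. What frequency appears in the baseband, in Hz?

Nyquist = 48,000/2 = 24,000 Hz; 68,000 Hz exceeds it.
Alias = |68,000 − 1×48,000| = |68,000 − 48,000| = 20,000 Hz.

20,000 Hz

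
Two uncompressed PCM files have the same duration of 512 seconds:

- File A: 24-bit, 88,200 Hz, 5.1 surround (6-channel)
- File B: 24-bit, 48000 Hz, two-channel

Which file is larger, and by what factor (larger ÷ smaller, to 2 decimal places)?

File A: 88,200 × 3 × 6 = 1,587,600 bytes/s.
File B: 48,000 × 3 × 2 = 288,000 bytes/s.
File A is larger; ratio = 812,851,200 / 147,456,000 = 5.51.

File A, by a factor of 5.51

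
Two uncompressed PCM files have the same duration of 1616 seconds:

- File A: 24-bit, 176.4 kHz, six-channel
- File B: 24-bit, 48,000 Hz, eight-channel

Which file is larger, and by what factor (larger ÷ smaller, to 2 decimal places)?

File A: 176,400 × 3 × 6 = 3,175,200 bytes/s.
File B: 48,000 × 3 × 8 = 1,152,000 bytes/s.
File A is larger; ratio = 5,131,123,200 / 1,861,632,000 = 2.76.

File A, by a factor of 2.76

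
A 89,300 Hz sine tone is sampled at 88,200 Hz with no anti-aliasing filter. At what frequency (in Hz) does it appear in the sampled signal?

1,100 Hz

Nyquist = 88,200/2 = 44,100 Hz; 89,300 Hz exceeds it.
Alias = |89,300 − 1×88,200| = |89,300 − 88,200| = 1,100 Hz.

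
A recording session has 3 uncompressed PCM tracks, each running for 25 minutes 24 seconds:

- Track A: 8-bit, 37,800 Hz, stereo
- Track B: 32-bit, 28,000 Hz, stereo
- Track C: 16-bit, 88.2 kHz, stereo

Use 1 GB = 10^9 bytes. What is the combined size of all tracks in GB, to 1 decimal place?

25 minutes 24 seconds = 1,524 s.
Track A: 37,800 × 1,524 × 1 × 2 = 115,214,400 bytes.
Track B: 28,000 × 1,524 × 4 × 2 = 341,376,000 bytes.
Track C: 88,200 × 1,524 × 2 × 2 = 537,667,200 bytes.
Total = 994,257,600 bytes = 1.0 GB.

1.0 GB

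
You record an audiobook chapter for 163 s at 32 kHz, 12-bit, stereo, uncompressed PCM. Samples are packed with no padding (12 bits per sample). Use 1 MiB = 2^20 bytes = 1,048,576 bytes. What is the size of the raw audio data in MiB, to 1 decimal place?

14.9 MiB

Bits = 32,000 × 163 × 12 × 2 = 125,184,000 bits = 15,648,000 bytes.
15,648,000 / 1,048,576 = 14.9 MiB.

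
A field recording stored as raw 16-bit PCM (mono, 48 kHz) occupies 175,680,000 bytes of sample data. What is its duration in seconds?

Byte rate = 48,000 × 2 × 1 = 96,000 bytes/s.
Duration = 175,680,000 / 96,000 = 1,830 s.

1,830 seconds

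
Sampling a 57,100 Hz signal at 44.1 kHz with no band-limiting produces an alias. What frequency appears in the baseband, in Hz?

13,000 Hz

Nyquist = 44,100/2 = 22,050 Hz; 57,100 Hz exceeds it.
Alias = |57,100 − 1×44,100| = |57,100 − 44,100| = 13,000 Hz.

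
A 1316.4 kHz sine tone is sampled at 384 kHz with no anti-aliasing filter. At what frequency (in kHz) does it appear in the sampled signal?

164.4 kHz

Nyquist = 384,000/2 = 192,000 Hz; 1,316,400 Hz exceeds it.
Alias = |1,316,400 − 3×384,000| = |1,316,400 − 1,152,000| = 164,400 Hz = 164.4 kHz.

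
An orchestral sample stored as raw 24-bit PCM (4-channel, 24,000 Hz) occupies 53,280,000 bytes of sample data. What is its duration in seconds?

Byte rate = 24,000 × 3 × 4 = 288,000 bytes/s.
Duration = 53,280,000 / 288,000 = 185 s.

185 seconds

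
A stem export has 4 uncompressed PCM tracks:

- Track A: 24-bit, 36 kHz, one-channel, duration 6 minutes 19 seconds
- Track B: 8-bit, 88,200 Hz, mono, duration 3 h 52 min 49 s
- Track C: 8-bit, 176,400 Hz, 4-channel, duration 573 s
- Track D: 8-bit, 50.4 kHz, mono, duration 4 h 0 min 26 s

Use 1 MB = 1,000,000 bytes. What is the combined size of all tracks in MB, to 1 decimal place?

2404.4 MB

Track A: 6 minutes 19 seconds = 379 s; 36,000 × 379 × 3 × 1 = 40,932,000 bytes.
Track B: 3 h 52 min 49 s = 13,969 s; 88,200 × 13,969 × 1 × 1 = 1,232,065,800 bytes.
Track C: 176,400 × 573 × 1 × 4 = 404,308,800 bytes.
Track D: 4 h 0 min 26 s = 14,426 s; 50,400 × 14,426 × 1 × 1 = 727,070,400 bytes.
Total = 2,404,377,000 bytes = 2404.4 MB.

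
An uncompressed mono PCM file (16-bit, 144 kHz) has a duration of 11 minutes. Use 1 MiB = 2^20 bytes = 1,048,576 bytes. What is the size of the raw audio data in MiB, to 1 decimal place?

Duration = 11 minutes = 660 s.
Bytes = 144,000 samples/s × 660 s × 2 bytes/sample × 1 ch = 190,080,000 bytes.
190,080,000 / 1,048,576 = 181.3 MiB.

181.3 MiB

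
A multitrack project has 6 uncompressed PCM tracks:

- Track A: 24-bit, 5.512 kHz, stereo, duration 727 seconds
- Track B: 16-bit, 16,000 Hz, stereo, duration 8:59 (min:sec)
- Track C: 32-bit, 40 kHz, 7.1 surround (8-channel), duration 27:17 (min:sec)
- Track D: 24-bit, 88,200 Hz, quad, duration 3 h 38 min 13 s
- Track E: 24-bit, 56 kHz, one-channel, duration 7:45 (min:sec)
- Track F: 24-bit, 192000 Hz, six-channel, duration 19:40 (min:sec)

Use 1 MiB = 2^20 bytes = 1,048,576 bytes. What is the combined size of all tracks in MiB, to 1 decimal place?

19233.4 MiB

Track A: 5,512 × 727 × 3 × 2 = 24,043,344 bytes.
Track B: 8:59 (min:sec) = 539 s; 16,000 × 539 × 2 × 2 = 34,496,000 bytes.
Track C: 27:17 (min:sec) = 1,637 s; 40,000 × 1,637 × 4 × 8 = 2,095,360,000 bytes.
Track D: 3 h 38 min 13 s = 13,093 s; 88,200 × 13,093 × 3 × 4 = 13,857,631,200 bytes.
Track E: 7:45 (min:sec) = 465 s; 56,000 × 465 × 3 × 1 = 78,120,000 bytes.
Track F: 19:40 (min:sec) = 1,180 s; 192,000 × 1,180 × 3 × 6 = 4,078,080,000 bytes.
Total = 20,167,730,544 bytes = 19233.4 MiB.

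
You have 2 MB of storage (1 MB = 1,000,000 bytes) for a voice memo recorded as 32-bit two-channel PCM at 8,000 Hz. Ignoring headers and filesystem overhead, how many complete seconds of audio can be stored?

31 seconds

Uncompressed byte rate = 8,000 × 4 × 2 = 64,000 bytes/s.
Capacity = 2 × 1,000,000 = 2,000,000 bytes.
2,000,000 / 64,000 ≈ 31.25 s → 31 seconds.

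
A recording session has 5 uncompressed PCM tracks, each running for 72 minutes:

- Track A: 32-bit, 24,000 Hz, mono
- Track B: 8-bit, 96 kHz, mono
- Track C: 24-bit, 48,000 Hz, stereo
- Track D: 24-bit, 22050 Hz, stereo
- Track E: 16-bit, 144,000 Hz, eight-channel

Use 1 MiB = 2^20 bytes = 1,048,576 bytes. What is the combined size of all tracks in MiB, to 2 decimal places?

72 minutes = 4,320 s.
Track A: 24,000 × 4,320 × 4 × 1 = 414,720,000 bytes.
Track B: 96,000 × 4,320 × 1 × 1 = 414,720,000 bytes.
Track C: 48,000 × 4,320 × 3 × 2 = 1,244,160,000 bytes.
Track D: 22,050 × 4,320 × 3 × 2 = 571,536,000 bytes.
Track E: 144,000 × 4,320 × 2 × 8 = 9,953,280,000 bytes.
Total = 12,598,416,000 bytes = 12014.79 MiB.

12014.79 MiB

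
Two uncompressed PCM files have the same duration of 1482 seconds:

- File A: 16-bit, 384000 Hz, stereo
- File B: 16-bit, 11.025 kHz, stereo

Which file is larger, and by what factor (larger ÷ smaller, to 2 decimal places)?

File A, by a factor of 34.83

File A: 384,000 × 2 × 2 = 1,536,000 bytes/s.
File B: 11,025 × 2 × 2 = 44,100 bytes/s.
File A is larger; ratio = 2,276,352,000 / 65,356,200 = 34.83.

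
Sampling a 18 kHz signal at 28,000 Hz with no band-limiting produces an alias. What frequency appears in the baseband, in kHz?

10 kHz

Nyquist = 28,000/2 = 14,000 Hz; 18,000 Hz exceeds it.
Alias = |18,000 − 1×28,000| = |18,000 − 28,000| = 10,000 Hz = 10 kHz.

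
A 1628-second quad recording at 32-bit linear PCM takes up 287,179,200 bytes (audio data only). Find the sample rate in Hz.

Bytes = sample_rate × seconds × bytes_per_sample × channels.
sample_rate = 287,179,200 / (1,628 × 4 × 4) = 287,179,200 / 26,048 = 11,025 Hz.

11,025 Hz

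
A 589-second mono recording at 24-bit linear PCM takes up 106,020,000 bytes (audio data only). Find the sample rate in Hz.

Bytes = sample_rate × seconds × bytes_per_sample × channels.
sample_rate = 106,020,000 / (589 × 3 × 1) = 106,020,000 / 1,767 = 60,000 Hz.

60,000 Hz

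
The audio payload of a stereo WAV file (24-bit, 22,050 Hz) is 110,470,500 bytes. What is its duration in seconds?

835 seconds

Byte rate = 22,050 × 3 × 2 = 132,300 bytes/s.
Duration = 110,470,500 / 132,300 = 835 s.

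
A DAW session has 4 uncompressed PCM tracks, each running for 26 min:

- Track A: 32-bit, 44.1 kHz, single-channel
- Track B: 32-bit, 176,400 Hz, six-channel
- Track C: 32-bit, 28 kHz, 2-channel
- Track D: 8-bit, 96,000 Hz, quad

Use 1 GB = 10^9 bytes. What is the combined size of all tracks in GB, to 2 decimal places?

26 min = 1,560 s.
Track A: 44,100 × 1,560 × 4 × 1 = 275,184,000 bytes.
Track B: 176,400 × 1,560 × 4 × 6 = 6,604,416,000 bytes.
Track C: 28,000 × 1,560 × 4 × 2 = 349,440,000 bytes.
Track D: 96,000 × 1,560 × 1 × 4 = 599,040,000 bytes.
Total = 7,828,080,000 bytes = 7.83 GB.

7.83 GB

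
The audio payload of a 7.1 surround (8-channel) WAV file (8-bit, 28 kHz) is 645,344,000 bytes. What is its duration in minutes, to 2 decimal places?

Byte rate = 28,000 × 1 × 8 = 224,000 bytes/s.
Duration = 645,344,000 / 224,000 = 2,881 s.
2,881 s / 60 = 48.02 minutes.

48.02 minutes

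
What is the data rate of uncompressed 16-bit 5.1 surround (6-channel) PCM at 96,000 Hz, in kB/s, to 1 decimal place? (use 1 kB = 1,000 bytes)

1152.0 kB/s

Bit rate = 96,000 × 16 × 6 = 9,216,000 bits/s.
9,216,000 / 8 = 1,152,000 B/s = 1152.0 kB/s.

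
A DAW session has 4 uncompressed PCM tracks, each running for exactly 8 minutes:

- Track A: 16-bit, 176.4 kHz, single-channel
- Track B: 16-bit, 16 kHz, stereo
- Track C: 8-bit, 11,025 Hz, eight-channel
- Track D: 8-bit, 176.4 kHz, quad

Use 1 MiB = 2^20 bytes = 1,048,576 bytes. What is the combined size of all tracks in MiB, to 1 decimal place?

exactly 8 minutes = 480 s.
Track A: 176,400 × 480 × 2 × 1 = 169,344,000 bytes.
Track B: 16,000 × 480 × 2 × 2 = 30,720,000 bytes.
Track C: 11,025 × 480 × 1 × 8 = 42,336,000 bytes.
Track D: 176,400 × 480 × 1 × 4 = 338,688,000 bytes.
Total = 581,088,000 bytes = 554.2 MiB.

554.2 MiB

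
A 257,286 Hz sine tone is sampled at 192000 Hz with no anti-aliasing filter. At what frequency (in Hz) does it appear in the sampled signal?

Nyquist = 192,000/2 = 96,000 Hz; 257,286 Hz exceeds it.
Alias = |257,286 − 1×192,000| = |257,286 − 192,000| = 65,286 Hz.

65,286 Hz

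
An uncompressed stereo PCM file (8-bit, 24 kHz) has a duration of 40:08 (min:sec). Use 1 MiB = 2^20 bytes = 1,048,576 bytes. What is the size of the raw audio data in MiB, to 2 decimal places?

110.23 MiB

Duration = 40:08 (min:sec) = 2,408 s.
Bytes = 24,000 samples/s × 2,408 s × 1 bytes/sample × 2 ch = 115,584,000 bytes.
115,584,000 / 1,048,576 = 110.23 MiB.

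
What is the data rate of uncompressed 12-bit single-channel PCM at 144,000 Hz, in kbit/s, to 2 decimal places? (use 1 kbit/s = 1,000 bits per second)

1728.00 kbit/s

Bit rate = 144,000 × 12 × 1 = 1,728,000 bits/s.
= 1728.00 kbit/s.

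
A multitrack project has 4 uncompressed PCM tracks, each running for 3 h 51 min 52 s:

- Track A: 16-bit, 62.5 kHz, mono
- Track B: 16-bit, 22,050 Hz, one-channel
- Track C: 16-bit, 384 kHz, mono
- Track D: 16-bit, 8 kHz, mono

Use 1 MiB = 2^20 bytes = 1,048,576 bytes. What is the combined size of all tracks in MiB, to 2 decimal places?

12645.27 MiB

3 h 51 min 52 s = 13,912 s.
Track A: 62,500 × 13,912 × 2 × 1 = 1,739,000,000 bytes.
Track B: 22,050 × 13,912 × 2 × 1 = 613,519,200 bytes.
Track C: 384,000 × 13,912 × 2 × 1 = 10,684,416,000 bytes.
Track D: 8,000 × 13,912 × 2 × 1 = 222,592,000 bytes.
Total = 13,259,527,200 bytes = 12645.27 MiB.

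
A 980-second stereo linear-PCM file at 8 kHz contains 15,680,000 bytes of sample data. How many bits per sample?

Bytes per sample = 15,680,000 / (8,000 × 980 × 2) = 15,680,000 / 15,680,000 = 1.
Bit depth = 1 × 8 = 8 bits.

8 bits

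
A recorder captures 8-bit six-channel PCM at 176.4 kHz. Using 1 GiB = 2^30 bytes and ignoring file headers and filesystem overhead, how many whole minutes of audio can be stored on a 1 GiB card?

16 minutes

Uncompressed byte rate = 176,400 × 1 × 6 = 1,058,400 bytes/s.
Capacity = 1 × 1,073,741,824 = 1,073,741,824 bytes.
1,073,741,824 / 1,058,400 ≈ 1014.5 s → 16 minutes.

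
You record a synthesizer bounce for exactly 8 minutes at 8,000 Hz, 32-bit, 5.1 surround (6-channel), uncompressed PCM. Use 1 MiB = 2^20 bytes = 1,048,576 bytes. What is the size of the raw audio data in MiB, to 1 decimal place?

87.9 MiB

Duration = exactly 8 minutes = 480 s.
Bytes = 8,000 samples/s × 480 s × 4 bytes/sample × 6 ch = 92,160,000 bytes.
92,160,000 / 1,048,576 = 87.9 MiB.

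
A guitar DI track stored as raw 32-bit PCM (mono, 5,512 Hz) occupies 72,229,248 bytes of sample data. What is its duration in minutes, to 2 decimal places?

54.60 minutes

Byte rate = 5,512 × 4 × 1 = 22,048 bytes/s.
Duration = 72,229,248 / 22,048 = 3,276 s.
3,276 s / 60 = 54.60 minutes.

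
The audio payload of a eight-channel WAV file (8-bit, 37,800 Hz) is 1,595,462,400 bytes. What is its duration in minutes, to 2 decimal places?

87.93 minutes

Byte rate = 37,800 × 1 × 8 = 302,400 bytes/s.
Duration = 1,595,462,400 / 302,400 = 5,276 s.
5,276 s / 60 = 87.93 minutes.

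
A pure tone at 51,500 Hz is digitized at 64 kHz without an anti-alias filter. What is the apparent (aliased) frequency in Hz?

Nyquist = 64,000/2 = 32,000 Hz; 51,500 Hz exceeds it.
Alias = |51,500 − 1×64,000| = |51,500 − 64,000| = 12,500 Hz.

12,500 Hz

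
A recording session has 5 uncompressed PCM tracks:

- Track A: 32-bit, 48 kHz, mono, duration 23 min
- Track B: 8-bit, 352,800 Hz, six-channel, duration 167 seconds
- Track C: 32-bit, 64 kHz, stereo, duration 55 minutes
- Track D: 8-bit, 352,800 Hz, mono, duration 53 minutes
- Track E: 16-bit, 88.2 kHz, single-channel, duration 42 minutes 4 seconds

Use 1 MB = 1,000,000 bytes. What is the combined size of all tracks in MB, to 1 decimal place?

3875.2 MB

Track A: 23 min = 1,380 s; 48,000 × 1,380 × 4 × 1 = 264,960,000 bytes.
Track B: 352,800 × 167 × 1 × 6 = 353,505,600 bytes.
Track C: 55 minutes = 3,300 s; 64,000 × 3,300 × 4 × 2 = 1,689,600,000 bytes.
Track D: 53 minutes = 3,180 s; 352,800 × 3,180 × 1 × 1 = 1,121,904,000 bytes.
Track E: 42 minutes 4 seconds = 2,524 s; 88,200 × 2,524 × 2 × 1 = 445,233,600 bytes.
Total = 3,875,203,200 bytes = 3875.2 MB.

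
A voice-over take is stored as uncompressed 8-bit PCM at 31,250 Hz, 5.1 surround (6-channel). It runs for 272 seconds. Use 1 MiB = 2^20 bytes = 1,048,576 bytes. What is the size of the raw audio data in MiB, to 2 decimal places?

48.64 MiB

Bytes = 31,250 samples/s × 272 s × 1 bytes/sample × 6 ch = 51,000,000 bytes.
51,000,000 / 1,048,576 = 48.64 MiB.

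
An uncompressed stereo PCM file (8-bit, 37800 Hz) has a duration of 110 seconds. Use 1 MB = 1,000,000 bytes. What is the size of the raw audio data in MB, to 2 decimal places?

Bytes = 37,800 samples/s × 110 s × 1 bytes/sample × 2 ch = 8,316,000 bytes.
8,316,000 / 1,000,000 = 8.32 MB.

8.32 MB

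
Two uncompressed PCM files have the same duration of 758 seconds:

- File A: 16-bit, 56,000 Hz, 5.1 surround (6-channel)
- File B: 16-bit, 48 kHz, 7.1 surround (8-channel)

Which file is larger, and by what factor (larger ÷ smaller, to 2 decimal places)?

File A: 56,000 × 2 × 6 = 672,000 bytes/s.
File B: 48,000 × 2 × 8 = 768,000 bytes/s.
File B is larger; ratio = 582,144,000 / 509,376,000 = 1.14.

File B, by a factor of 1.14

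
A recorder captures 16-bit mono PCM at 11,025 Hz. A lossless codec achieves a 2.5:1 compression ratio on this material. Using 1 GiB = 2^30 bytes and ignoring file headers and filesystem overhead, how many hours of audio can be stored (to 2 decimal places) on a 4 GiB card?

Uncompressed byte rate = 11,025 × 2 × 1 = 22,050 bytes/s.
After 2.5:1 compression, effective rate ≈ 8820 bytes/s.
Capacity = 4 × 1,073,741,824 = 4,294,967,296 bytes.
4,294,967,296 / effective rate ≈ 486957.74 s → 135.27 hours.

135.27 hours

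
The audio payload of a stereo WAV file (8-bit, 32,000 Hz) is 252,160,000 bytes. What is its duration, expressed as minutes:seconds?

65:40

Byte rate = 32,000 × 1 × 2 = 64,000 bytes/s.
Duration = 252,160,000 / 64,000 = 3,940 s.
3,940 s = 65:40.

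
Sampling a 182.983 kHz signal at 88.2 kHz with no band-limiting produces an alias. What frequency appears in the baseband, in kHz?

Nyquist = 88,200/2 = 44,100 Hz; 182,983 Hz exceeds it.
Alias = |182,983 − 2×88,200| = |182,983 − 176,400| = 6,583 Hz = 6.583 kHz.

6.583 kHz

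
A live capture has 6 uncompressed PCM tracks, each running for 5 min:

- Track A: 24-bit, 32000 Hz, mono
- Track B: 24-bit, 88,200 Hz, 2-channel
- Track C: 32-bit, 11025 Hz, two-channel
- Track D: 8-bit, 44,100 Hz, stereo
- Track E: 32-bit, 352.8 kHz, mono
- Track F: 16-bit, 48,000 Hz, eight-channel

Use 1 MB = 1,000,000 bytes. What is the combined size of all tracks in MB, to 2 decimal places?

5 min = 300 s.
Track A: 32,000 × 300 × 3 × 1 = 28,800,000 bytes.
Track B: 88,200 × 300 × 3 × 2 = 158,760,000 bytes.
Track C: 11,025 × 300 × 4 × 2 = 26,460,000 bytes.
Track D: 44,100 × 300 × 1 × 2 = 26,460,000 bytes.
Track E: 352,800 × 300 × 4 × 1 = 423,360,000 bytes.
Track F: 48,000 × 300 × 2 × 8 = 230,400,000 bytes.
Total = 894,240,000 bytes = 894.24 MB.

894.24 MB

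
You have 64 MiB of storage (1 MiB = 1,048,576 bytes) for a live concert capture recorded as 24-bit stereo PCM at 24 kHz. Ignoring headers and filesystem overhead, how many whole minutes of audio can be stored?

Uncompressed byte rate = 24,000 × 3 × 2 = 144,000 bytes/s.
Capacity = 64 × 1,048,576 = 67,108,864 bytes.
67,108,864 / 144,000 ≈ 466.03 s → 7 minutes.

7 minutes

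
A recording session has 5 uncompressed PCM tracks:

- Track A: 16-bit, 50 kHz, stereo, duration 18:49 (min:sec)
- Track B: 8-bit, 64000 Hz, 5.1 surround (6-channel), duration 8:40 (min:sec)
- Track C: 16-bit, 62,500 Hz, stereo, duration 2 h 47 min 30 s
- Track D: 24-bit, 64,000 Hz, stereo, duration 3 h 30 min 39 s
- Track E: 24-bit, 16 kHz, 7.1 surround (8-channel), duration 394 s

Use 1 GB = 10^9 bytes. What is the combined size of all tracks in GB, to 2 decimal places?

Track A: 18:49 (min:sec) = 1,129 s; 50,000 × 1,129 × 2 × 2 = 225,800,000 bytes.
Track B: 8:40 (min:sec) = 520 s; 64,000 × 520 × 1 × 6 = 199,680,000 bytes.
Track C: 2 h 47 min 30 s = 10,050 s; 62,500 × 10,050 × 2 × 2 = 2,512,500,000 bytes.
Track D: 3 h 30 min 39 s = 12,639 s; 64,000 × 12,639 × 3 × 2 = 4,853,376,000 bytes.
Track E: 16,000 × 394 × 3 × 8 = 151,296,000 bytes.
Total = 7,942,652,000 bytes = 7.94 GB.

7.94 GB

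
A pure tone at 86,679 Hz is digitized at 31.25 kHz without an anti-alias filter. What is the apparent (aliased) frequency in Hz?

7,071 Hz

Nyquist = 31,250/2 = 15,625 Hz; 86,679 Hz exceeds it.
Alias = |86,679 − 3×31,250| = |86,679 − 93,750| = 7,071 Hz.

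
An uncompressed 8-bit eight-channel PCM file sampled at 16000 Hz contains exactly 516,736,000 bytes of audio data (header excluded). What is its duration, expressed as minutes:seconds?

Byte rate = 16,000 × 1 × 8 = 128,000 bytes/s.
Duration = 516,736,000 / 128,000 = 4,037 s.
4,037 s = 67:17.

67:17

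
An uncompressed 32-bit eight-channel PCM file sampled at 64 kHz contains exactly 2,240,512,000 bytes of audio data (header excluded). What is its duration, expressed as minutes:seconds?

Byte rate = 64,000 × 4 × 8 = 2,048,000 bytes/s.
Duration = 2,240,512,000 / 2,048,000 = 1,094 s.
1,094 s = 18:14.

18:14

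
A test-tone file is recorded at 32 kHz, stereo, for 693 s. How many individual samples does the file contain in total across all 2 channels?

32,000 × 693 s × 2 ch = 44,352,000 samples.

44,352,000 samples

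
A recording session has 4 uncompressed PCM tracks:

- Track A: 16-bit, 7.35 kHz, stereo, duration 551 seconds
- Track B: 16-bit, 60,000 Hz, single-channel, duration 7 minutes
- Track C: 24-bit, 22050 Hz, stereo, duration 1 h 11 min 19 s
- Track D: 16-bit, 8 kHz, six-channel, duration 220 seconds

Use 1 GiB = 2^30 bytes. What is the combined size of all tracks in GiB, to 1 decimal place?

Track A: 7,350 × 551 × 2 × 2 = 16,199,400 bytes.
Track B: 7 minutes = 420 s; 60,000 × 420 × 2 × 1 = 50,400,000 bytes.
Track C: 1 h 11 min 19 s = 4,279 s; 22,050 × 4,279 × 3 × 2 = 566,111,700 bytes.
Track D: 8,000 × 220 × 2 × 6 = 21,120,000 bytes.
Total = 653,831,100 bytes = 0.6 GiB.

0.6 GiB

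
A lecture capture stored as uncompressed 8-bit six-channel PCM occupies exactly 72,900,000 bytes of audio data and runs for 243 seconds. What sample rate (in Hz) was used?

50,000 Hz

Bytes = sample_rate × seconds × bytes_per_sample × channels.
sample_rate = 72,900,000 / (243 × 1 × 6) = 72,900,000 / 1,458 = 50,000 Hz.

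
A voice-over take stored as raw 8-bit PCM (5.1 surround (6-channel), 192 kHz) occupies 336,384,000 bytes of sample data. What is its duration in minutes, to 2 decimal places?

Byte rate = 192,000 × 1 × 6 = 1,152,000 bytes/s.
Duration = 336,384,000 / 1,152,000 = 292 s.
292 s / 60 = 4.87 minutes.

4.87 minutes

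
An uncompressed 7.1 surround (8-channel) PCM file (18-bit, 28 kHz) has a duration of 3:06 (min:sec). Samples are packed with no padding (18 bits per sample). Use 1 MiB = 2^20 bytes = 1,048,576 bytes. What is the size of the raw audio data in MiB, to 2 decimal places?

89.40 MiB

Duration = 3:06 (min:sec) = 186 s.
Bits = 28,000 × 186 × 18 × 8 = 749,952,000 bits = 93,744,000 bytes.
93,744,000 / 1,048,576 = 89.40 MiB.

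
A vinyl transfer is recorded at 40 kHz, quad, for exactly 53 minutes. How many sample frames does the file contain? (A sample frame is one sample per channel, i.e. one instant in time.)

exactly 53 minutes = 3,180 s.
40,000 samples/s × 3,180 s = 127,200,000 frames.

127,200,000 sample frames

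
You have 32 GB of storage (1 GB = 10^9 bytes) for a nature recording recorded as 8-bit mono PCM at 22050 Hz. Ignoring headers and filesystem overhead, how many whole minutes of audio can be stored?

Uncompressed byte rate = 22,050 × 1 × 1 = 22,050 bytes/s.
Capacity = 32 × 1,000,000,000 = 32,000,000,000 bytes.
32,000,000,000 / 22,050 ≈ 1451247.17 s → 24,187 minutes.

24,187 minutes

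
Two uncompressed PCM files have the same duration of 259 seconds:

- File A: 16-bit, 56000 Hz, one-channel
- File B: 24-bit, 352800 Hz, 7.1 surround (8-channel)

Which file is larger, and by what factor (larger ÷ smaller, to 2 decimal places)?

File A: 56,000 × 2 × 1 = 112,000 bytes/s.
File B: 352,800 × 3 × 8 = 8,467,200 bytes/s.
File B is larger; ratio = 2,193,004,800 / 29,008,000 = 75.60.

File B, by a factor of 75.60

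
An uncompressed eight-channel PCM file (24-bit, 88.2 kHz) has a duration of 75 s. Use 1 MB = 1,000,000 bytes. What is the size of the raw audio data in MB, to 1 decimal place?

Bytes = 88,200 samples/s × 75 s × 3 bytes/sample × 8 ch = 158,760,000 bytes.
158,760,000 / 1,000,000 = 158.8 MB.

158.8 MB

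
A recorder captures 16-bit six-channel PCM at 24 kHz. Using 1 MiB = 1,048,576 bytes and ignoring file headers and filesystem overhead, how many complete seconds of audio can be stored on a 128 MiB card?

Uncompressed byte rate = 24,000 × 2 × 6 = 288,000 bytes/s.
Capacity = 128 × 1,048,576 = 134,217,728 bytes.
134,217,728 / 288,000 ≈ 466.03 s → 466 seconds.

466 seconds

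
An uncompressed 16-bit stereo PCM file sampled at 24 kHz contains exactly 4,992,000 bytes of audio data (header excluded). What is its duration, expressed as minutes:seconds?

0:52

Byte rate = 24,000 × 2 × 2 = 96,000 bytes/s.
Duration = 4,992,000 / 96,000 = 52 s.
52 s = 0:52.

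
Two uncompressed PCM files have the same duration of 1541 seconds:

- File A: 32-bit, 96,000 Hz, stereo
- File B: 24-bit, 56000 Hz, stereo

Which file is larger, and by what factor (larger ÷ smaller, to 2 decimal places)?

File A: 96,000 × 4 × 2 = 768,000 bytes/s.
File B: 56,000 × 3 × 2 = 336,000 bytes/s.
File A is larger; ratio = 1,183,488,000 / 517,776,000 = 2.29.

File A, by a factor of 2.29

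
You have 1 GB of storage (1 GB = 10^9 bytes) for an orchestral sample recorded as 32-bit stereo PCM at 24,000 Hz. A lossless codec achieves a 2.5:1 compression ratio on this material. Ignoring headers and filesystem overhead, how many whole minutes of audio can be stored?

217 minutes

Uncompressed byte rate = 24,000 × 4 × 2 = 192,000 bytes/s.
After 2.5:1 compression, effective rate ≈ 76800 bytes/s.
Capacity = 1 × 1,000,000,000 = 1,000,000,000 bytes.
1,000,000,000 / effective rate ≈ 13020.83 s → 217 minutes.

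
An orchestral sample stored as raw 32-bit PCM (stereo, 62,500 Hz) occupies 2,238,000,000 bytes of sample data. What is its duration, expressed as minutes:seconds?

Byte rate = 62,500 × 4 × 2 = 500,000 bytes/s.
Duration = 2,238,000,000 / 500,000 = 4,476 s.
4,476 s = 74:36.

74:36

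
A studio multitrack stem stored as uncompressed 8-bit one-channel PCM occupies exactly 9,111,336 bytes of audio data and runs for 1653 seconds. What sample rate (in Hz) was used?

Bytes = sample_rate × seconds × bytes_per_sample × channels.
sample_rate = 9,111,336 / (1,653 × 1 × 1) = 9,111,336 / 1,653 = 5,512 Hz.

5,512 Hz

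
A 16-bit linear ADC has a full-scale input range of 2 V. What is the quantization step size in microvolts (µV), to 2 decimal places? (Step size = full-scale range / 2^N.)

30.52 µV

2 V / 2^16 = 2 / 65,536 V = 30.52 µV.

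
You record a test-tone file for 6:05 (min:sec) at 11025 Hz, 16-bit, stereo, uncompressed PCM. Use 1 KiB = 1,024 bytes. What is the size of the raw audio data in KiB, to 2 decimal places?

Duration = 6:05 (min:sec) = 365 s.
Bytes = 11,025 samples/s × 365 s × 2 bytes/sample × 2 ch = 16,096,500 bytes.
16,096,500 / 1,024 = 15719.24 KiB.

15719.24 KiB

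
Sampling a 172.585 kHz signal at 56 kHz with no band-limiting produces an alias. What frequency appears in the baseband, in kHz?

Nyquist = 56,000/2 = 28,000 Hz; 172,585 Hz exceeds it.
Alias = |172,585 − 3×56,000| = |172,585 − 168,000| = 4,585 Hz = 4.585 kHz.

4.585 kHz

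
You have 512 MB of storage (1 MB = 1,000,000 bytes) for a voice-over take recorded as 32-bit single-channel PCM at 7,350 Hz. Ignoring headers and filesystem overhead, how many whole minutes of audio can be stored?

Uncompressed byte rate = 7,350 × 4 × 1 = 29,400 bytes/s.
Capacity = 512 × 1,000,000 = 512,000,000 bytes.
512,000,000 / 29,400 ≈ 17414.97 s → 290 minutes.

290 minutes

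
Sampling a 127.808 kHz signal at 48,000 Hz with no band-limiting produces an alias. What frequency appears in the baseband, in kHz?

16.192 kHz

Nyquist = 48,000/2 = 24,000 Hz; 127,808 Hz exceeds it.
Alias = |127,808 − 3×48,000| = |127,808 − 144,000| = 16,192 Hz = 16.192 kHz.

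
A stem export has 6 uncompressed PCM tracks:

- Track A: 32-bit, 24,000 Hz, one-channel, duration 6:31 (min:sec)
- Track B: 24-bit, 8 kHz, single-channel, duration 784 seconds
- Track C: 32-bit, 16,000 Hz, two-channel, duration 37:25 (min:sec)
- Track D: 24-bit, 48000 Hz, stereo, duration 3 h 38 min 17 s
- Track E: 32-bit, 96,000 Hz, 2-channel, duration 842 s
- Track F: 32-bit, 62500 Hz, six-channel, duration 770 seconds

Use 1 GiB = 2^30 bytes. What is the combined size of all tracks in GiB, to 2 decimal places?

Track A: 6:31 (min:sec) = 391 s; 24,000 × 391 × 4 × 1 = 37,536,000 bytes.
Track B: 8,000 × 784 × 3 × 1 = 18,816,000 bytes.
Track C: 37:25 (min:sec) = 2,245 s; 16,000 × 2,245 × 4 × 2 = 287,360,000 bytes.
Track D: 3 h 38 min 17 s = 13,097 s; 48,000 × 13,097 × 3 × 2 = 3,771,936,000 bytes.
Track E: 96,000 × 842 × 4 × 2 = 646,656,000 bytes.
Track F: 62,500 × 770 × 4 × 6 = 1,155,000,000 bytes.
Total = 5,917,304,000 bytes = 5.51 GiB.

5.51 GiB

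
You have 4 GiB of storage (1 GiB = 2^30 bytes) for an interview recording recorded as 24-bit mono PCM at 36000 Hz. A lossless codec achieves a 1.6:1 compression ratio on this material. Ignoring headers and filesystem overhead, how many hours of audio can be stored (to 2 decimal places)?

17.67 hours

Uncompressed byte rate = 36,000 × 3 × 1 = 108,000 bytes/s.
After 1.6:1 compression, effective rate ≈ 67500 bytes/s.
Capacity = 4 × 1,073,741,824 = 4,294,967,296 bytes.
4,294,967,296 / effective rate ≈ 63629.15 s → 17.67 hours.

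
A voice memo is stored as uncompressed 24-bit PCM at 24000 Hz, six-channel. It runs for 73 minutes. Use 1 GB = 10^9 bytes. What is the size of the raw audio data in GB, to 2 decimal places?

1.89 GB

Duration = 73 minutes = 4,380 s.
Bytes = 24,000 samples/s × 4,380 s × 3 bytes/sample × 6 ch = 1,892,160,000 bytes.
1,892,160,000 / 1,000,000,000 = 1.89 GB.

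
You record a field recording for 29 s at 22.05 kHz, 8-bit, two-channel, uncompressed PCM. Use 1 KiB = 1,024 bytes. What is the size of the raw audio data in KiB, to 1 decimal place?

Bytes = 22,050 samples/s × 29 s × 1 bytes/sample × 2 ch = 1,278,900 bytes.
1,278,900 / 1,024 = 1248.9 KiB.

1248.9 KiB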